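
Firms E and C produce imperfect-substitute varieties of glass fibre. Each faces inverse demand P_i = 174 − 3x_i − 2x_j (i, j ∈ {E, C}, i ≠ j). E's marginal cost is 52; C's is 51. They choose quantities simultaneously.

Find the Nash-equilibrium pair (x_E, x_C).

15.1875, 15.4375

Firm E's profit: π = x_E(174 − 3x_E − 2x_C) − 52x_E.
∂π/∂x_E = 122 − 6x_E − 2x_C = 0 ⇒ x_E = 61/3 − (1/3)x_C.
Similarly x_C = 20.5 − (1/3)x_E.
Plugging x_C into E's best response: x_E = 61/3 − (1/3)(20.5 − (1/3)x_E) ⇒ (8/9)x_E = 13.5, so x_E = 15.1875.
Then x_C = 20.5 − (1/3)·15.1875 = 15.4375.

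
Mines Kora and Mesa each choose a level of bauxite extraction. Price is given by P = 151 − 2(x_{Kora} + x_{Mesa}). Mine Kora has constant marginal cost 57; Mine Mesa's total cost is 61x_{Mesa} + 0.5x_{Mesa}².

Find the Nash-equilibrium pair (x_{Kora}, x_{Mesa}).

Mine Kora's profit: π = x_{Kora}(151 − 2(x_{Kora} + x_{Mesa})) − 57x_{Kora}.
∂π/∂x_{Kora} = 94 − 4x_{Kora} − 2x_{Mesa} = 0, so x_{Kora} = 23.5 − 0.5x_{Mesa}.
For Mesa: ∂π/∂x_{Mesa} = 90 − 5x_{Mesa} − 2x_{Kora} = 0 ⇒ x_{Mesa} = 18 − 0.4x_{Kora}.
Plugging x_{Mesa} into Kora's best response: x_{Kora} = 23.5 − 0.5(18 − 0.4x_{Kora}) ⇒ 0.8x_{Kora} = 14.5, so x_{Kora} = 18.125.
Then x_{Mesa} = 18 − 0.4·18.125 = 10.75.

18.125, 10.75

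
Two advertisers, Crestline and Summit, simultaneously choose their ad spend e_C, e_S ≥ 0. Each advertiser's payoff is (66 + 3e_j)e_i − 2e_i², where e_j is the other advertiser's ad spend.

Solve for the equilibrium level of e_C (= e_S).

66

Crestline's payoff is (66 + 3e_S)e_C − 2e_C².
∂π/∂e_C = 66 + 3e_S − 4e_C = 0, so e_C = 16.5 + 0.75e_S.
By symmetry e_S = e_C; substituting into the reaction function, 0.25e_C = 16.5 and e_C = 66.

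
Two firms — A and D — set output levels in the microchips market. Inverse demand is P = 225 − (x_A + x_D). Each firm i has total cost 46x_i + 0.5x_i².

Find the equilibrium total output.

Firm A's profit: π = x_A(225 − (x_A + x_D)) − 46x_A − 0.5x_A².
∂π/∂x_A = 179 − 3x_A − x_D = 0, so x_A = 179/3 − (1/3)x_D.
Setting x_A = x_D in the reaction function: x_A = 179/3 − (1/3)x_A, so x_A = (179/3) / (4/3) = 44.75.
Total output: 44.75 + 44.75 = 89.5.

89.5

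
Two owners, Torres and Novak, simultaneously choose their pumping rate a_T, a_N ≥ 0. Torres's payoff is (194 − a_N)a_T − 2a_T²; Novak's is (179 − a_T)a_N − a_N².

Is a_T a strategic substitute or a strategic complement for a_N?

Expanding Torres's payoff: 194a_T − a_Na_T − 2a_T².
∂π/∂a_T = 194 − a_N − 4a_T = 0, so a_T = 48.5 − 0.25a_N.
The best-response slope da_T/da_N = −0.25 < 0: the reaction function is downward-sloping, so the choices are strategic substitutes.

strategic substitutes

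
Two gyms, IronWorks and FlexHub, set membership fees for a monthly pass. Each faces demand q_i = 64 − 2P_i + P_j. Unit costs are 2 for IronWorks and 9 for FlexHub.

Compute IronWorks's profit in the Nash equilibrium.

933.12

IronWorks's profit: π = (P_{IronWorks} − 2)(64 − 2P_{IronWorks} + P_{FlexHub}).
∂π/∂P_{IronWorks} = 68 − 4P_{IronWorks} + P_{FlexHub} = 0 ⇒ P_{IronWorks} = 17 + 0.25P_{FlexHub}.
Similarly P_{FlexHub} = 20.5 + 0.25P_{IronWorks}.
Substituting the second reaction function into the first: P_{IronWorks} = 17 + 0.25(20.5 + 0.25P_{IronWorks}), which gives 0.9375P_{IronWorks} = 22.125 ⇒ P_{IronWorks} = 23.6.
Then P_{FlexHub} = 20.5 + 0.25·23.6 = 26.4.
q_{IronWorks} = 64 − 2·23.6 + 26.4 = 43.2.
Profit = (23.6 − 2)·43.2 = 933.12.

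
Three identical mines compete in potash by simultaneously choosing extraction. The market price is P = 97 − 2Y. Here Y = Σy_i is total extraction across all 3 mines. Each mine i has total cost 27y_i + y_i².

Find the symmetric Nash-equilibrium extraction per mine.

7

A representative mine's profit is π_i = y_i(97 − 2Y) − 27y_i − y_i², with Y = y_i + Σ_{j≠i} y_j.
First-order condition: 70 − 6y_i − 2Σ_{j≠i} y_j = 0.
With identical mines, set every y_j = y: then 70 − 6y − 4y = 0, i.e. y = 70/10 = 7.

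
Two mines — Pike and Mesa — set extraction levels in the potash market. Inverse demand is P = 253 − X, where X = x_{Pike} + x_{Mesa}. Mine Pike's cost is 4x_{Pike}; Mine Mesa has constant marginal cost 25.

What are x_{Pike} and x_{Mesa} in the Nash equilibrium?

90, 69

Mine Pike's profit: π = x_{Pike}(253 − (x_{Pike} + x_{Mesa})) − 4x_{Pike}.
∂π/∂x_{Pike} = 249 − 2x_{Pike} − x_{Mesa} = 0, so x_{Pike} = 124.5 − 0.5x_{Mesa}.
By the same steps for Mesa: x_{Mesa} = 114 − 0.5x_{Pike}.
Substituting the second reaction function into the first: x_{Pike} = 124.5 − 0.5(114 − 0.5x_{Pike}), which gives 0.75x_{Pike} = 67.5 ⇒ x_{Pike} = 90.
Then x_{Mesa} = 114 − 0.5·90 = 69.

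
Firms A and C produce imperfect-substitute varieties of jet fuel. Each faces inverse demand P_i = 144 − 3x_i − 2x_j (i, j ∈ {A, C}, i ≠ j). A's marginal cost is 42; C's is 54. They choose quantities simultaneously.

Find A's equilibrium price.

82.5

Firm A's profit: π = x_A(144 − 3x_A − 2x_C) − 42x_A.
∂π/∂x_A = 102 − 6x_A − 2x_C = 0 ⇒ x_A = 17 − (1/3)x_C.
Similarly x_C = 15 − (1/3)x_A.
Substituting the second reaction function into the first: x_A = 17 − (1/3)(15 − (1/3)x_A), which gives (8/9)x_A = 12 ⇒ x_A = 13.5.
Then x_C = 15 − (1/3)·13.5 = 10.5.
P_A = 144 − 3·13.5 − 2·10.5 = 82.5.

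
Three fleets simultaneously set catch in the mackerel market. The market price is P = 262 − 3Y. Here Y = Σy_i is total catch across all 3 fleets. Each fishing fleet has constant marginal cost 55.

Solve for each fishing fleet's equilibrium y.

17.25

A representative fishing fleet's profit is π_i = y_i(262 − 3Y) − 55y_i, with Y = y_i + Σ_{j≠i} y_j.
First-order condition: 207 − 6y_i − 3Σ_{j≠i} y_j = 0.
In a symmetric equilibrium every fishing fleet chooses the same y, so Σ_{j≠i} y_j = 2y. The condition becomes 207 − 12y = 0, giving y = 207/12 = 17.25.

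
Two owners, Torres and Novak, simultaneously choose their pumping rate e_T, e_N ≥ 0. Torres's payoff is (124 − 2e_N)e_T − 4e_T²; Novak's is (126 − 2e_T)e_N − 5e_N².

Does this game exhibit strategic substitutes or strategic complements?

strategic substitutes

Expanding Torres's payoff: 124e_T − 2e_Ne_T − 4e_T².
∂π/∂e_T = 124 − 2e_N − 8e_T = 0, so e_T = 15.5 − 0.25e_N.
The best-response slope de_T/de_N = −0.25 < 0: the reaction function is downward-sloping, so the choices are strategic substitutes.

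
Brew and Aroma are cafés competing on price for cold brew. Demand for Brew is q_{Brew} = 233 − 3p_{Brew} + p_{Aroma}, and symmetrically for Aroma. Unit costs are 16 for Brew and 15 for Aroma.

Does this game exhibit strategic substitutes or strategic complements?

Brew's profit: π = (p_{Brew} − 16)(233 − 3p_{Brew} + p_{Aroma}).
∂π/∂p_{Brew} = 281 − 6p_{Brew} + p_{Aroma} = 0 ⇒ p_{Brew} = 281/6 + (1/6)p_{Aroma}.
The best-response slope dp_{Brew}/dp_{Aroma} = 1/6 > 0: the reaction function is upward-sloping, so the choices are strategic complements.

strategic complements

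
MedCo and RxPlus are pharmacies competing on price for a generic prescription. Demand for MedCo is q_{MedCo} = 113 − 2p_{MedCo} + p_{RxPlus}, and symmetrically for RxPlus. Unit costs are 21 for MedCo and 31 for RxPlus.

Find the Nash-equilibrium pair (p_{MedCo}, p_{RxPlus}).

MedCo's profit: π = (p_{MedCo} − 21)(113 − 2p_{MedCo} + p_{RxPlus}).
∂π/∂p_{MedCo} = 155 − 4p_{MedCo} + p_{RxPlus} = 0 ⇒ p_{MedCo} = 38.75 + 0.25p_{RxPlus}.
Similarly p_{RxPlus} = 43.75 + 0.25p_{MedCo}.
Substituting the second reaction function into the first: p_{MedCo} = 38.75 + 0.25(43.75 + 0.25p_{MedCo}), which gives 0.9375p_{MedCo} = 49.6875 ⇒ p_{MedCo} = 53.
Then p_{RxPlus} = 43.75 + 0.25·53 = 57.

53, 57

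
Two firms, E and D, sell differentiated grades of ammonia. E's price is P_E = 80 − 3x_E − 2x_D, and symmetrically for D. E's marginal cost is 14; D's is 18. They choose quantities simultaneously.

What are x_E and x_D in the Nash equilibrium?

Firm E's profit: π = x_E(80 − 3x_E − 2x_D) − 14x_E.
∂π/∂x_E = 66 − 6x_E − 2x_D = 0 ⇒ x_E = 11 − (1/3)x_D.
Similarly x_D = 31/3 − (1/3)x_E.
Solving the two reaction functions simultaneously: (1 − (−1/3)(−1/3))x_E = 11 − (1/3)·(31/3), so (8/9)x_E = 68/9 and x_E = 8.5.
Then x_D = 31/3 − (1/3)·8.5 = 7.5.

8.5, 7.5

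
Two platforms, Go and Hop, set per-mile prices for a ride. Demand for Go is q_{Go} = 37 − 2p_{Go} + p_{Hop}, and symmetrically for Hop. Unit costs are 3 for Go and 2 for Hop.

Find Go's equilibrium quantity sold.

22.4

Go's profit: π = (p_{Go} − 3)(37 − 2p_{Go} + p_{Hop}).
∂π/∂p_{Go} = 43 − 4p_{Go} + p_{Hop} = 0 ⇒ p_{Go} = 10.75 + 0.25p_{Hop}.
Similarly p_{Hop} = 10.25 + 0.25p_{Go}.
Substituting the second reaction function into the first: p_{Go} = 10.75 + 0.25(10.25 + 0.25p_{Go}), which gives 0.9375p_{Go} = 13.3125 ⇒ p_{Go} = 14.2.
Then p_{Hop} = 10.25 + 0.25·14.2 = 13.8.
q_{Go} = 37 − 2·14.2 + 13.8 = 22.4.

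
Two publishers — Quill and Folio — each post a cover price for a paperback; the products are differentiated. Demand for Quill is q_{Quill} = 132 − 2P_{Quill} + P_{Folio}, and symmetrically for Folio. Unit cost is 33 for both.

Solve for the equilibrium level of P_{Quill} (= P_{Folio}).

Quill's profit: π = (P_{Quill} − 33)(132 − 2P_{Quill} + P_{Folio}).
∂π/∂P_{Quill} = 198 − 4P_{Quill} + P_{Folio} = 0 ⇒ P_{Quill} = 49.5 + 0.25P_{Folio}.
Setting P_{Quill} = P_{Folio} in the reaction function: P_{Quill} = 49.5 + 0.25P_{Quill}, so P_{Quill} = 49.5 / 0.75 = 66.

66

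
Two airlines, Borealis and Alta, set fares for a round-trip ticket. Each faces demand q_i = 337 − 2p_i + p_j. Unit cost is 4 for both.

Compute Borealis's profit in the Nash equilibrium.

Borealis's profit: π = (p_{Borealis} − 4)(337 − 2p_{Borealis} + p_{Alta}).
∂π/∂p_{Borealis} = 345 − 4p_{Borealis} + p_{Alta} = 0 ⇒ p_{Borealis} = 86.25 + 0.25p_{Alta}.
Setting p_{Borealis} = p_{Alta} in the reaction function: p_{Borealis} = 86.25 + 0.25p_{Borealis}, so p_{Borealis} = 86.25 / 0.75 = 115.
q_{Borealis} = 337 − 2·115 + 115 = 222.
Profit = (115 − 4)·222 = 24642.

24642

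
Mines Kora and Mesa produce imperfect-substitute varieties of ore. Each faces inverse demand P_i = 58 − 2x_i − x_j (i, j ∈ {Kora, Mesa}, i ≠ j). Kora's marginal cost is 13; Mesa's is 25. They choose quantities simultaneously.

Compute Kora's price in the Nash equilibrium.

Mine Kora's profit: π = x_{Kora}(58 − 2x_{Kora} − x_{Mesa}) − 13x_{Kora}.
∂π/∂x_{Kora} = 45 − 4x_{Kora} − x_{Mesa} = 0 ⇒ x_{Kora} = 11.25 − 0.25x_{Mesa}.
Similarly x_{Mesa} = 8.25 − 0.25x_{Kora}.
Solving the two reaction functions simultaneously: (1 − (−0.25)(−0.25))x_{Kora} = 11.25 − 0.25·8.25, so 0.9375x_{Kora} = 9.1875 and x_{Kora} = 9.8.
Then x_{Mesa} = 8.25 − 0.25·9.8 = 5.8.
P_{Kora} = 58 − 2·9.8 − 5.8 = 32.6.

32.6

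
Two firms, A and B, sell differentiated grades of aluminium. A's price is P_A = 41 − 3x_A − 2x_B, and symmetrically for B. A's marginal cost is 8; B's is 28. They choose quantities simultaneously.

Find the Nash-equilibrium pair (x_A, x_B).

Firm A's profit: π = x_A(41 − 3x_A − 2x_B) − 8x_A.
∂π/∂x_A = 33 − 6x_A − 2x_B = 0 ⇒ x_A = 5.5 − (1/3)x_B.
Similarly x_B = 13/6 − (1/3)x_A.
Plugging x_B into A's best response: x_A = 5.5 − (1/3)(13/6 − (1/3)x_A) ⇒ (8/9)x_A = 43/9, so x_A = 5.375.
Then x_B = 13/6 − (1/3)·5.375 = 0.375.

5.375, 0.375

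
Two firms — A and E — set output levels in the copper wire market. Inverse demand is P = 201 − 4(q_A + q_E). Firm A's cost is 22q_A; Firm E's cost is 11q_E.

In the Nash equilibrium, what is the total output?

Firm A's profit: π = q_A(201 − 4(q_A + q_E)) − 22q_A.
∂π/∂q_A = 179 − 8q_A − 4q_E = 0, so q_A = 22.375 − 0.5q_E.
By the same steps for E: q_E = 23.75 − 0.5q_A.
Solving the two reaction functions simultaneously: (1 − (−0.5)(−0.5))q_A = 22.375 − 0.5·23.75, so 0.75q_A = 10.5 and q_A = 14.
Then q_E = 23.75 − 0.5·14 = 16.75.
Total output: 14 + 16.75 = 30.75.

30.75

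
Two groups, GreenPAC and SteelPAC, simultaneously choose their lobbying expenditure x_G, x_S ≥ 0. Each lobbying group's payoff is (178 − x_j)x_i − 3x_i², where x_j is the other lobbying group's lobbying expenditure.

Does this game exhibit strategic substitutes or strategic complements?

GreenPAC's payoff is (178 − x_S)x_G − 3x_G².
∂π/∂x_G = 178 − x_S − 6x_G = 0, so x_G = 89/3 − (1/6)x_S.
The best-response slope dx_G/dx_S = −1/6 < 0: the reaction function is downward-sloping, so the choices are strategic substitutes.

strategic substitutes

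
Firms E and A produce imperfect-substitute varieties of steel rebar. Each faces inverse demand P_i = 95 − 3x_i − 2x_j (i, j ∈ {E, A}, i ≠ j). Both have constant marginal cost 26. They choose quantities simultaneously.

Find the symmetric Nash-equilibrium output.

8.625

Firm E's profit: π = x_E(95 − 3x_E − 2x_A) − 26x_E.
∂π/∂x_E = 69 − 6x_E − 2x_A = 0 ⇒ x_E = 11.5 − (1/3)x_A.
By symmetry x_A = x_E; substituting into the reaction function, (4/3)x_E = 11.5 and x_E = 8.625.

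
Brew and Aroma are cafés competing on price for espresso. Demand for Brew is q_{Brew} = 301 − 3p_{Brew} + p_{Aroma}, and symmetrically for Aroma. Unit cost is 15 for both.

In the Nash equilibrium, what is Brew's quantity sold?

162.6

Brew's profit: π = (p_{Brew} − 15)(301 − 3p_{Brew} + p_{Aroma}).
∂π/∂p_{Brew} = 346 − 6p_{Brew} + p_{Aroma} = 0 ⇒ p_{Brew} = 173/3 + (1/6)p_{Aroma}.
The game is symmetric, so in equilibrium p_{Aroma} = p_{Brew}: the reaction function gives (5/6)p_{Brew} = 173/3, hence p_{Brew} = 69.2.
q_{Brew} = 301 − 3·69.2 + 69.2 = 162.6.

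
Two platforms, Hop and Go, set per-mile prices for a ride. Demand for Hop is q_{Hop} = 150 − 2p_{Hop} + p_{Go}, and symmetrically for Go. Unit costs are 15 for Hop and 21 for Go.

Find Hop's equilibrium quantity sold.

91.6

Hop's profit: π = (p_{Hop} − 15)(150 − 2p_{Hop} + p_{Go}).
∂π/∂p_{Hop} = 180 − 4p_{Hop} + p_{Go} = 0 ⇒ p_{Hop} = 45 + 0.25p_{Go}.
Similarly p_{Go} = 48 + 0.25p_{Hop}.
Plugging p_{Go} into Hop's best response: p_{Hop} = 45 + 0.25(48 + 0.25p_{Hop}) ⇒ 0.9375p_{Hop} = 57, so p_{Hop} = 60.8.
Then p_{Go} = 48 + 0.25·60.8 = 63.2.
q_{Hop} = 150 − 2·60.8 + 63.2 = 91.6.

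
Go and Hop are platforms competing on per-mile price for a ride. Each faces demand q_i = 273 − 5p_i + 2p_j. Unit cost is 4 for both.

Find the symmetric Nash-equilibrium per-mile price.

Go's profit: π = (p_{Go} − 4)(273 − 5p_{Go} + 2p_{Hop}).
∂π/∂p_{Go} = 293 − 10p_{Go} + 2p_{Hop} = 0 ⇒ p_{Go} = 29.3 + 0.2p_{Hop}.
By symmetry p_{Hop} = p_{Go}; substituting into the reaction function, 0.8p_{Go} = 29.3 and p_{Go} = 36.625.

36.625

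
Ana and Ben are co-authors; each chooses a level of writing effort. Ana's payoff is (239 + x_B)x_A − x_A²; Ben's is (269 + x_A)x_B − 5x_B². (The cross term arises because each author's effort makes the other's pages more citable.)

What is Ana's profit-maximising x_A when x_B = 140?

189.5

Expanding Ana's payoff: 239x_A + x_Bx_A − x_A².
∂π/∂x_A = 239 + x_B − 2x_A = 0, so x_A = 119.5 + 0.5x_B.
At x_B = 140: x_A = 119.5 + 0.5·140 = 189.5.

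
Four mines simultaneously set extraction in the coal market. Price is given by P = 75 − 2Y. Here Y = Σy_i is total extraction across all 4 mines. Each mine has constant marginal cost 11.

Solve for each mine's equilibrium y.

A representative mine's profit is π_i = y_i(75 − 2Y) − 11y_i, with Y = y_i + Σ_{j≠i} y_j.
First-order condition: 64 − 4y_i − 2Σ_{j≠i} y_j = 0.
In a symmetric equilibrium every mine chooses the same y, so Σ_{j≠i} y_j = 3y. The condition becomes 64 − 10y = 0, giving y = 64/10 = 6.4.

6.4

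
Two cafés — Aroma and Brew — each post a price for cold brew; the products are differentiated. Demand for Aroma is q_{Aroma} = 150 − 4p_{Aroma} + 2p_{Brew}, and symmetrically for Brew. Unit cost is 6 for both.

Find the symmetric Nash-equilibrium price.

29

Aroma's profit: π = (p_{Aroma} − 6)(150 − 4p_{Aroma} + 2p_{Brew}).
∂π/∂p_{Aroma} = 174 − 8p_{Aroma} + 2p_{Brew} = 0 ⇒ p_{Aroma} = 21.75 + 0.25p_{Brew}.
By symmetry p_{Brew} = p_{Aroma}; substituting into the reaction function, 0.75p_{Aroma} = 21.75 and p_{Aroma} = 29.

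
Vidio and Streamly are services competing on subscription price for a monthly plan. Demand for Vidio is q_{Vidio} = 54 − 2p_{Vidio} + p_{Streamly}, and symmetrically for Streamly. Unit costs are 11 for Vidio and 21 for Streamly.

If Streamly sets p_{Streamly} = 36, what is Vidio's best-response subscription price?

28

Vidio's profit: π = (p_{Vidio} − 11)(54 − 2p_{Vidio} + p_{Streamly}).
∂π/∂p_{Vidio} = 76 − 4p_{Vidio} + p_{Streamly} = 0 ⇒ p_{Vidio} = 19 + 0.25p_{Streamly}.
At p_{Streamly} = 36: p_{Vidio} = 19 + 0.25·36 = 28.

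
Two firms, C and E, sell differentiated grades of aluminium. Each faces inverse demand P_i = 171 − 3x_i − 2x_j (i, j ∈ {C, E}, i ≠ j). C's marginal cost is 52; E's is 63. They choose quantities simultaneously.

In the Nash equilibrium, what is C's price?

Firm C's profit: π = x_C(171 − 3x_C − 2x_E) − 52x_C.
∂π/∂x_C = 119 − 6x_C − 2x_E = 0 ⇒ x_C = 119/6 − (1/3)x_E.
Similarly x_E = 18 − (1/3)x_C.
Substituting the second reaction function into the first: x_C = 119/6 − (1/3)(18 − (1/3)x_C), which gives (8/9)x_C = 83/6 ⇒ x_C = 15.5625.
Then x_E = 18 − (1/3)·15.5625 = 12.8125.
P_C = 171 − 3·15.5625 − 2·12.8125 = 98.6875.

98.6875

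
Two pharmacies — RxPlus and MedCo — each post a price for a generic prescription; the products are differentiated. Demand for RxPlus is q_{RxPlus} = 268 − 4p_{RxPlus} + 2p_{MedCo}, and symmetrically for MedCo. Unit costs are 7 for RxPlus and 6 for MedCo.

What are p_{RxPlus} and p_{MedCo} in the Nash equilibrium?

RxPlus's profit: π = (p_{RxPlus} − 7)(268 − 4p_{RxPlus} + 2p_{MedCo}).
∂π/∂p_{RxPlus} = 296 − 8p_{RxPlus} + 2p_{MedCo} = 0 ⇒ p_{RxPlus} = 37 + 0.25p_{MedCo}.
Similarly p_{MedCo} = 36.5 + 0.25p_{RxPlus}.
Solving the two reaction functions simultaneously: (1 − (0.25)(0.25))p_{RxPlus} = 37 + 0.25·36.5, so 0.9375p_{RxPlus} = 46.125 and p_{RxPlus} = 49.2.
Then p_{MedCo} = 36.5 + 0.25·49.2 = 48.8.

49.2, 48.8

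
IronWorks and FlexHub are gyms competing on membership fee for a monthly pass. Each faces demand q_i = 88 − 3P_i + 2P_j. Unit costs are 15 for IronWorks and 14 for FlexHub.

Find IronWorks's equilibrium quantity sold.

IronWorks's profit: π = (P_{IronWorks} − 15)(88 − 3P_{IronWorks} + 2P_{FlexHub}).
∂π/∂P_{IronWorks} = 133 − 6P_{IronWorks} + 2P_{FlexHub} = 0 ⇒ P_{IronWorks} = 133/6 + (1/3)P_{FlexHub}.
Similarly P_{FlexHub} = 65/3 + (1/3)P_{IronWorks}.
Solving the two reaction functions simultaneously: (1 − (1/3)(1/3))P_{IronWorks} = 133/6 + (1/3)·(65/3), so (8/9)P_{IronWorks} = 529/18 and P_{IronWorks} = 33.0625.
Then P_{FlexHub} = 65/3 + (1/3)·33.0625 = 32.6875.
q_{IronWorks} = 88 − 3·33.0625 + 2·32.6875 = 54.1875.

54.1875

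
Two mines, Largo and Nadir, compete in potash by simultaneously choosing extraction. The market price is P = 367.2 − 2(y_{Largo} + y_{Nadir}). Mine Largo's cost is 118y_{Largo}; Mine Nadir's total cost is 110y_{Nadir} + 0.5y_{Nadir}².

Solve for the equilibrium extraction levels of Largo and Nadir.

45.725, 33.15

Mine Largo's profit: π = y_{Largo}(367.2 − 2(y_{Largo} + y_{Nadir})) − 118y_{Largo}.
∂π/∂y_{Largo} = 249.2 − 4y_{Largo} − 2y_{Nadir} = 0, so y_{Largo} = 62.3 − 0.5y_{Nadir}.
For Nadir: ∂π/∂y_{Nadir} = 257.2 − 5y_{Nadir} − 2y_{Largo} = 0 ⇒ y_{Nadir} = 51.44 − 0.4y_{Largo}.
Solving the two reaction functions simultaneously: (1 − (−0.5)(−0.4))y_{Largo} = 62.3 − 0.5·51.44, so 0.8y_{Largo} = 36.58 and y_{Largo} = 45.725.
Then y_{Nadir} = 51.44 − 0.4·45.725 = 33.15.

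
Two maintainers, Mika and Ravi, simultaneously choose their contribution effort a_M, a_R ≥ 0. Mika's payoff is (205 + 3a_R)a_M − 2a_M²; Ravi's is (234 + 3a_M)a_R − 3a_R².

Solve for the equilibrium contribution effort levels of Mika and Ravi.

128.8, 103.4

Expanding Mika's payoff: 205a_M + 3a_Ra_M − 2a_M².
∂π/∂a_M = 205 + 3a_R − 4a_M = 0, so a_M = 51.25 + 0.75a_R.
Likewise for Ravi: a_R = 39 + 0.5a_M.
Solving the two reaction functions simultaneously: (1 − (0.75)(0.5))a_M = 51.25 + 0.75·39, so 0.625a_M = 80.5 and a_M = 128.8.
Then a_R = 39 + 0.5·128.8 = 103.4.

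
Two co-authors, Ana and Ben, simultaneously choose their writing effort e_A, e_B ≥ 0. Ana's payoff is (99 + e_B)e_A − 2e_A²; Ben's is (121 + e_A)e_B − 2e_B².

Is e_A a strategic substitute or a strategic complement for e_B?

strategic complements

Expanding Ana's payoff: 99e_A + e_Be_A − 2e_A².
∂π/∂e_A = 99 + e_B − 4e_A = 0, so e_A = 24.75 + 0.25e_B.
The best-response slope de_A/de_B = 0.25 > 0: the reaction function is upward-sloping, so the choices are strategic complements.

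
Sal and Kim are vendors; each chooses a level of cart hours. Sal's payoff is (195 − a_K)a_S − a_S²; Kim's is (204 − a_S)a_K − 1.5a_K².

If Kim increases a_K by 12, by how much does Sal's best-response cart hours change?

-6

Expanding Sal's payoff: 195a_S − a_Ka_S − a_S².
∂π/∂a_S = 195 − a_K − 2a_S = 0, so a_S = 97.5 − 0.5a_K.
The reaction-function slope is −0.5, so a 12-unit rise in a_K moves a_S by −0.5 × 12 = −6. Sal's best response falls — the actions are strategic substitutes.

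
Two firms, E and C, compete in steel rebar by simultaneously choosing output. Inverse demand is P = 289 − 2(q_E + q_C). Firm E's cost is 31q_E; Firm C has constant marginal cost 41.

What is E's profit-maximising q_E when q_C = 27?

51

Firm E's profit: π = q_E(289 − 2(q_E + q_C)) − 31q_E.
∂π/∂q_E = 258 − 4q_E − 2q_C = 0, so q_E = 64.5 − 0.5q_C.
At q_C = 27: q_E = 64.5 − 0.5·27 = 51.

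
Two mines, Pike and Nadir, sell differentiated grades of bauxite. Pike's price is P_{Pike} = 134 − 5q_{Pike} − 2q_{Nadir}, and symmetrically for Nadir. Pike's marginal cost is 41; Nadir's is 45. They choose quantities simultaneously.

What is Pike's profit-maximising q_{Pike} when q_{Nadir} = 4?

8.5

Mine Pike's profit: π = q_{Pike}(134 − 5q_{Pike} − 2q_{Nadir}) − 41q_{Pike}.
∂π/∂q_{Pike} = 93 − 10q_{Pike} − 2q_{Nadir} = 0 ⇒ q_{Pike} = 9.3 − 0.2q_{Nadir}.
At q_{Nadir} = 4: q_{Pike} = 9.3 − 0.2·4 = 8.5.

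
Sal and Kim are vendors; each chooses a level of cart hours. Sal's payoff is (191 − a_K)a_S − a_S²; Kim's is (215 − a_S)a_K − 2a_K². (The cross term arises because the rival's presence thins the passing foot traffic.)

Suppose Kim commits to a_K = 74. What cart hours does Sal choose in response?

58.5

Expanding Sal's payoff: 191a_S − a_Ka_S − a_S².
∂π/∂a_S = 191 − a_K − 2a_S = 0, so a_S = 95.5 − 0.5a_K.
At a_K = 74: a_S = 95.5 − 0.5·74 = 58.5.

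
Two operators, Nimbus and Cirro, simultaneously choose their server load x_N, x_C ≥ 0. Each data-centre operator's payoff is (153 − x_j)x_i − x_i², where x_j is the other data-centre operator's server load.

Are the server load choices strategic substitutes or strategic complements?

Nimbus's payoff is (153 − x_C)x_N − x_N².
∂π/∂x_N = 153 − x_C − 2x_N = 0, so x_N = 76.5 − 0.5x_C.
The best-response slope dx_N/dx_C = −0.5 < 0: the reaction function is downward-sloping, so the choices are strategic substitutes.

strategic substitutes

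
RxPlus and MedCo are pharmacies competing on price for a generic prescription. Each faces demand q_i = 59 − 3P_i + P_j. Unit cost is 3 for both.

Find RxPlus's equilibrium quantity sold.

31.8

RxPlus's profit: π = (P_{RxPlus} − 3)(59 − 3P_{RxPlus} + P_{MedCo}).
∂π/∂P_{RxPlus} = 68 − 6P_{RxPlus} + P_{MedCo} = 0 ⇒ P_{RxPlus} = 34/3 + (1/6)P_{MedCo}.
Setting P_{RxPlus} = P_{MedCo} in the reaction function: P_{RxPlus} = 34/3 + (1/6)P_{RxPlus}, so P_{RxPlus} = (34/3) / (5/6) = 13.6.
q_{RxPlus} = 59 − 3·13.6 + 13.6 = 31.8.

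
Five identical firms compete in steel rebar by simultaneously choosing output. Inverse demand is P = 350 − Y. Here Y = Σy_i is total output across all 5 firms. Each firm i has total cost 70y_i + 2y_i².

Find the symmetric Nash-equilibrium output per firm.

28

A representative firm's profit is π_i = y_i(350 − Y) − 70y_i − 2y_i², with Y = y_i + Σ_{j≠i} y_j.
First-order condition: 280 − 6y_i − Σ_{j≠i} y_j = 0.
In a symmetric equilibrium every firm chooses the same y, so Σ_{j≠i} y_j = 4y. The condition becomes 280 − 10y = 0, giving y = 280/10 = 28.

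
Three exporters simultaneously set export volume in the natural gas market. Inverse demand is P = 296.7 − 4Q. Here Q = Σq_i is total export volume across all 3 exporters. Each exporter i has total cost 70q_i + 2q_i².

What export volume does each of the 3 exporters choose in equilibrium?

A representative exporter's profit is π_i = q_i(296.7 − 4Q) − 70q_i − 2q_i², with Q = q_i + Σ_{j≠i} q_j.
First-order condition: 226.7 − 12q_i − 4Σ_{j≠i} q_j = 0.
In a symmetric equilibrium every exporter chooses the same q, so Σ_{j≠i} q_j = 2q. The condition becomes 226.7 − 20q = 0, giving q = 226.7/20 = 11.335.

11.335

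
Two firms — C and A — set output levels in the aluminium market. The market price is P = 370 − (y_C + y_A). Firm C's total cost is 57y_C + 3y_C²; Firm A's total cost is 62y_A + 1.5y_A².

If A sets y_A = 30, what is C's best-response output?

Firm C's profit: π = y_C(370 − (y_C + y_A)) − 57y_C − 3y_C².
∂π/∂y_C = 313 − 8y_C − y_A = 0, so y_C = 39.125 − 0.125y_A.
At y_A = 30: y_C = 39.125 − 0.125·30 = 35.375.

35.375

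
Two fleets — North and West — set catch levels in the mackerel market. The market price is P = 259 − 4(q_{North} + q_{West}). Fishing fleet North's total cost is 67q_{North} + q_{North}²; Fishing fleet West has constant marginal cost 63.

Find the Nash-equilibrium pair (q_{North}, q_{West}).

11.75, 18.625

Fishing fleet North's profit: π = q_{North}(259 − 4(q_{North} + q_{West})) − 67q_{North} − q_{North}².
∂π/∂q_{North} = 192 − 10q_{North} − 4q_{West} = 0, so q_{North} = 19.2 − 0.4q_{West}.
For West: ∂π/∂q_{West} = 196 − 8q_{West} − 4q_{North} = 0 ⇒ q_{West} = 24.5 − 0.5q_{North}.
Substituting the second reaction function into the first: q_{North} = 19.2 − 0.4(24.5 − 0.5q_{North}), which gives 0.8q_{North} = 9.4 ⇒ q_{North} = 11.75.
Then q_{West} = 24.5 − 0.5·11.75 = 18.625.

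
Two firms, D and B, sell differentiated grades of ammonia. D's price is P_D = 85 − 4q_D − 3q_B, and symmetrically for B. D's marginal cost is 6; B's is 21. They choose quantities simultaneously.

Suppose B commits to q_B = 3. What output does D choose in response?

Firm D's profit: π = q_D(85 − 4q_D − 3q_B) − 6q_D.
∂π/∂q_D = 79 − 8q_D − 3q_B = 0 ⇒ q_D = 9.875 − 0.375q_B.
At q_B = 3: q_D = 9.875 − 0.375·3 = 8.75.

8.75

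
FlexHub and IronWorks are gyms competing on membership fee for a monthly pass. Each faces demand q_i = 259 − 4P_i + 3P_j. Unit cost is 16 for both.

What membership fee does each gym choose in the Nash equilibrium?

FlexHub's profit: π = (P_{FlexHub} − 16)(259 − 4P_{FlexHub} + 3P_{IronWorks}).
∂π/∂P_{FlexHub} = 323 − 8P_{FlexHub} + 3P_{IronWorks} = 0 ⇒ P_{FlexHub} = 40.375 + 0.375P_{IronWorks}.
By symmetry P_{IronWorks} = P_{FlexHub}; substituting into the reaction function, 0.625P_{FlexHub} = 40.375 and P_{FlexHub} = 64.6.

64.6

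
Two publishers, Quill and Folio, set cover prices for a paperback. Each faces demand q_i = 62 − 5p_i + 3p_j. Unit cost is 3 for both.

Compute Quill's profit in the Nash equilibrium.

320

Quill's profit: π = (p_{Quill} − 3)(62 − 5p_{Quill} + 3p_{Folio}).
∂π/∂p_{Quill} = 77 − 10p_{Quill} + 3p_{Folio} = 0 ⇒ p_{Quill} = 7.7 + 0.3p_{Folio}.
By symmetry p_{Folio} = p_{Quill}; substituting into the reaction function, 0.7p_{Quill} = 7.7 and p_{Quill} = 11.
q_{Quill} = 62 − 5·11 + 3·11 = 40.
Profit = (11 − 3)·40 = 320.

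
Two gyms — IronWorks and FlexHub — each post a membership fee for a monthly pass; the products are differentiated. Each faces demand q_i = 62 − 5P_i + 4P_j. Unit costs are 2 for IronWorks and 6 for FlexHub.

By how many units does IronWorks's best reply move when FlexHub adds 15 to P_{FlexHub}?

IronWorks's profit: π = (P_{IronWorks} − 2)(62 − 5P_{IronWorks} + 4P_{FlexHub}).
∂π/∂P_{IronWorks} = 72 − 10P_{IronWorks} + 4P_{FlexHub} = 0 ⇒ P_{IronWorks} = 7.2 + 0.4P_{FlexHub}.
The reaction-function slope is 0.4, so a 15-unit rise in P_{FlexHub} moves P_{IronWorks} by 0.4 × 15 = 6. IronWorks's best response rises — the actions are strategic complements.

6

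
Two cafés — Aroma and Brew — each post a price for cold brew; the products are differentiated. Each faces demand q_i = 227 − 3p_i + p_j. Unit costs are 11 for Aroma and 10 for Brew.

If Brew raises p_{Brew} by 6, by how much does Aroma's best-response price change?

Aroma's profit: π = (p_{Aroma} − 11)(227 − 3p_{Aroma} + p_{Brew}).
∂π/∂p_{Aroma} = 260 − 6p_{Aroma} + p_{Brew} = 0 ⇒ p_{Aroma} = 130/3 + (1/6)p_{Brew}.
The reaction-function slope is 1/6, so a 6-unit rise in p_{Brew} moves p_{Aroma} by 1/6 × 6 = 1. Aroma's best response rises — the actions are strategic complements.

1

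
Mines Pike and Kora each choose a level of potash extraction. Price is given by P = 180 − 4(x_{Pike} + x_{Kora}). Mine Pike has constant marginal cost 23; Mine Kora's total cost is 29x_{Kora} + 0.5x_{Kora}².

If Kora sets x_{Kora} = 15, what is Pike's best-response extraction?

Mine Pike's profit: π = x_{Pike}(180 − 4(x_{Pike} + x_{Kora})) − 23x_{Pike}.
∂π/∂x_{Pike} = 157 − 8x_{Pike} − 4x_{Kora} = 0, so x_{Pike} = 19.625 − 0.5x_{Kora}.
At x_{Kora} = 15: x_{Pike} = 19.625 − 0.5·15 = 12.125.

12.125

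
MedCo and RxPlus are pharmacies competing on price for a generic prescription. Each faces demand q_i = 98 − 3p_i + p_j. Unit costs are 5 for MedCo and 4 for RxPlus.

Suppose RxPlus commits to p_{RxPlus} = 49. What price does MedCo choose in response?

MedCo's profit: π = (p_{MedCo} − 5)(98 − 3p_{MedCo} + p_{RxPlus}).
∂π/∂p_{MedCo} = 113 − 6p_{MedCo} + p_{RxPlus} = 0 ⇒ p_{MedCo} = 113/6 + (1/6)p_{RxPlus}.
At p_{RxPlus} = 49: p_{MedCo} = 113/6 + (1/6)·49 = 27.

27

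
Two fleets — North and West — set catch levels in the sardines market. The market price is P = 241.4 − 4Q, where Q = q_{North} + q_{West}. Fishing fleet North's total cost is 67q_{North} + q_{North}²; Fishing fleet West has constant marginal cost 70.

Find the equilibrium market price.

133.525

Fishing fleet North's profit: π = q_{North}(241.4 − 4(q_{North} + q_{West})) − 67q_{North} − q_{North}².
∂π/∂q_{North} = 174.4 − 10q_{North} − 4q_{West} = 0, so q_{North} = 17.44 − 0.4q_{West}.
For West: ∂π/∂q_{West} = 171.4 − 8q_{West} − 4q_{North} = 0 ⇒ q_{West} = 21.425 − 0.5q_{North}.
Plugging q_{West} into North's best response: q_{North} = 17.44 − 0.4(21.425 − 0.5q_{North}) ⇒ 0.8q_{North} = 8.87, so q_{North} = 11.0875.
Then q_{West} = 21.425 − 0.5·11.0875 = 2541/160.
Equilibrium price: P = 241.4 − 4·(863/32) = 133.525.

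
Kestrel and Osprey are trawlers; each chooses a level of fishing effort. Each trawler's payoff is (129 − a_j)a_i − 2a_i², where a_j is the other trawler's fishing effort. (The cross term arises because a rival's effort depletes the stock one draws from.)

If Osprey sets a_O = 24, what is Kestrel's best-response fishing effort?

Kestrel's payoff is (129 − a_O)a_K − 2a_K².
∂π/∂a_K = 129 − a_O − 4a_K = 0, so a_K = 32.25 − 0.25a_O.
At a_O = 24: a_K = 32.25 − 0.25·24 = 26.25.

26.25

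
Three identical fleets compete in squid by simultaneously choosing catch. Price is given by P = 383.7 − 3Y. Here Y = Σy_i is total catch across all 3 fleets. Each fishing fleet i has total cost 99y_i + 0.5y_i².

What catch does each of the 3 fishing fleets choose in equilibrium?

21.9

A representative fishing fleet's profit is π_i = y_i(383.7 − 3Y) − 99y_i − 0.5y_i², with Y = y_i + Σ_{j≠i} y_j.
First-order condition: 284.7 − 7y_i − 3Σ_{j≠i} y_j = 0.
In a symmetric equilibrium every fishing fleet chooses the same y, so Σ_{j≠i} y_j = 2y. The condition becomes 284.7 − 13y = 0, giving y = 284.7/13 = 21.9.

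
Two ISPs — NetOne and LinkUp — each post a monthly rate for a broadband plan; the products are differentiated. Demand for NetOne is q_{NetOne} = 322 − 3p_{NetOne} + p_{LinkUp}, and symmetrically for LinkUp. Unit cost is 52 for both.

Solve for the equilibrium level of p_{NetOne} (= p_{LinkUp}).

NetOne's profit: π = (p_{NetOne} − 52)(322 − 3p_{NetOne} + p_{LinkUp}).
∂π/∂p_{NetOne} = 478 − 6p_{NetOne} + p_{LinkUp} = 0 ⇒ p_{NetOne} = 239/3 + (1/6)p_{LinkUp}.
Setting p_{NetOne} = p_{LinkUp} in the reaction function: p_{NetOne} = 239/3 + (1/6)p_{NetOne}, so p_{NetOne} = (239/3) / (5/6) = 95.6.

95.6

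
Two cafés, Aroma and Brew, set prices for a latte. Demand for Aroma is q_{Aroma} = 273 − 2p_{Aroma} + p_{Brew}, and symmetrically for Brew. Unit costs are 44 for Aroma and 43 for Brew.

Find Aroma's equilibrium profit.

11612.88

Aroma's profit: π = (p_{Aroma} − 44)(273 − 2p_{Aroma} + p_{Brew}).
∂π/∂p_{Aroma} = 361 − 4p_{Aroma} + p_{Brew} = 0 ⇒ p_{Aroma} = 90.25 + 0.25p_{Brew}.
Similarly p_{Brew} = 89.75 + 0.25p_{Aroma}.
Substituting the second reaction function into the first: p_{Aroma} = 90.25 + 0.25(89.75 + 0.25p_{Aroma}), which gives 0.9375p_{Aroma} = 112.6875 ⇒ p_{Aroma} = 120.2.
Then p_{Brew} = 89.75 + 0.25·120.2 = 119.8.
q_{Aroma} = 273 − 2·120.2 + 119.8 = 152.4.
Profit = (120.2 − 44)·152.4 = 11612.88.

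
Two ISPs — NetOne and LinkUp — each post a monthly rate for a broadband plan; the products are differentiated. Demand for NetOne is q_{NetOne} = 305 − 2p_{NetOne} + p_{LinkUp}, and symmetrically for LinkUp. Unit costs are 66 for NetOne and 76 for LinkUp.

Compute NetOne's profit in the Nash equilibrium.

13122

NetOne's profit: π = (p_{NetOne} − 66)(305 − 2p_{NetOne} + p_{LinkUp}).
∂π/∂p_{NetOne} = 437 − 4p_{NetOne} + p_{LinkUp} = 0 ⇒ p_{NetOne} = 109.25 + 0.25p_{LinkUp}.
Similarly p_{LinkUp} = 114.25 + 0.25p_{NetOne}.
Substituting the second reaction function into the first: p_{NetOne} = 109.25 + 0.25(114.25 + 0.25p_{NetOne}), which gives 0.9375p_{NetOne} = 137.8125 ⇒ p_{NetOne} = 147.
Then p_{LinkUp} = 114.25 + 0.25·147 = 151.
q_{NetOne} = 305 − 2·147 + 151 = 162.
Profit = (147 − 66)·162 = 13122.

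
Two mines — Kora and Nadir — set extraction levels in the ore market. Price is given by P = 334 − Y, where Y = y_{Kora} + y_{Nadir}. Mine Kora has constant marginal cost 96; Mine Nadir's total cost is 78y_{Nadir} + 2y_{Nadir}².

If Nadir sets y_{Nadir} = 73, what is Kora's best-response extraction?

Mine Kora's profit: π = y_{Kora}(334 − (y_{Kora} + y_{Nadir})) − 96y_{Kora}.
∂π/∂y_{Kora} = 238 − 2y_{Kora} − y_{Nadir} = 0, so y_{Kora} = 119 − 0.5y_{Nadir}.
At y_{Nadir} = 73: y_{Kora} = 119 − 0.5·73 = 82.5.

82.5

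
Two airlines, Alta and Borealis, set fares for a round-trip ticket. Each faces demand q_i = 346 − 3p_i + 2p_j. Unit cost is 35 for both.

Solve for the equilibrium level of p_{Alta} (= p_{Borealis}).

112.75

Alta's profit: π = (p_{Alta} − 35)(346 − 3p_{Alta} + 2p_{Borealis}).
∂π/∂p_{Alta} = 451 − 6p_{Alta} + 2p_{Borealis} = 0 ⇒ p_{Alta} = 451/6 + (1/3)p_{Borealis}.
By symmetry p_{Borealis} = p_{Alta}; substituting into the reaction function, (2/3)p_{Alta} = 451/6 and p_{Alta} = 112.75.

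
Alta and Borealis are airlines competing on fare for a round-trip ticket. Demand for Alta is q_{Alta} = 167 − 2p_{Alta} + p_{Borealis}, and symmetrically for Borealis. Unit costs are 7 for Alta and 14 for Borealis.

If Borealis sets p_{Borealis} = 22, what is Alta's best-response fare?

Alta's profit: π = (p_{Alta} − 7)(167 − 2p_{Alta} + p_{Borealis}).
∂π/∂p_{Alta} = 181 − 4p_{Alta} + p_{Borealis} = 0 ⇒ p_{Alta} = 45.25 + 0.25p_{Borealis}.
At p_{Borealis} = 22: p_{Alta} = 45.25 + 0.25·22 = 50.75.

50.75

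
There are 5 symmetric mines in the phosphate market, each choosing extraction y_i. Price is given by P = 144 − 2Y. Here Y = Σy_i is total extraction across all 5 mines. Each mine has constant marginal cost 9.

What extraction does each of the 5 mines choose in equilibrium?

11.25

A representative mine's profit is π_i = y_i(144 − 2Y) − 9y_i, with Y = y_i + Σ_{j≠i} y_j.
First-order condition: 135 − 4y_i − 2Σ_{j≠i} y_j = 0.
Imposing symmetry (y_j = y for all j) turns Σ_{j≠i} y_j into 4y, so 135 = 12y and y = 11.25.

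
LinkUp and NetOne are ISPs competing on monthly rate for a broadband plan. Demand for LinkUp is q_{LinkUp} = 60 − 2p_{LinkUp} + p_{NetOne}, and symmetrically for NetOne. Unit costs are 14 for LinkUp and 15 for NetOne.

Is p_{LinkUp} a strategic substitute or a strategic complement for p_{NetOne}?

strategic complements

LinkUp's profit: π = (p_{LinkUp} − 14)(60 − 2p_{LinkUp} + p_{NetOne}).
∂π/∂p_{LinkUp} = 88 − 4p_{LinkUp} + p_{NetOne} = 0 ⇒ p_{LinkUp} = 22 + 0.25p_{NetOne}.
The best-response slope dp_{LinkUp}/dp_{NetOne} = 0.25 > 0: the reaction function is upward-sloping, so the choices are strategic complements.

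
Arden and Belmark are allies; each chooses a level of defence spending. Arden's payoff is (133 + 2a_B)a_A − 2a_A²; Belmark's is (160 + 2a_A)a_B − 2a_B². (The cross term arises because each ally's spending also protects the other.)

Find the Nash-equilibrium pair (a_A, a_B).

71, 75.5

Expanding Arden's payoff: 133a_A + 2a_Ba_A − 2a_A².
∂π/∂a_A = 133 + 2a_B − 4a_A = 0, so a_A = 33.25 + 0.5a_B.
Likewise for Belmark: a_B = 40 + 0.5a_A.
Plugging a_B into Arden's best response: a_A = 33.25 + 0.5(40 + 0.5a_A) ⇒ 0.75a_A = 53.25, so a_A = 71.
Then a_B = 40 + 0.5·71 = 75.5.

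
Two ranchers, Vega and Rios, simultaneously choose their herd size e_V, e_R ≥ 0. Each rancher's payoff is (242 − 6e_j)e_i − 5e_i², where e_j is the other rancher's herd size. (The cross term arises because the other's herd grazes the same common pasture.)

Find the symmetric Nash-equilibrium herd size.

15.125

Vega's payoff is (242 − 6e_R)e_V − 5e_V².
∂π/∂e_V = 242 − 6e_R − 10e_V = 0, so e_V = 24.2 − 0.6e_R.
Setting e_V = e_R in the reaction function: e_V = 24.2 − 0.6e_V, so e_V = 24.2 / 1.6 = 15.125.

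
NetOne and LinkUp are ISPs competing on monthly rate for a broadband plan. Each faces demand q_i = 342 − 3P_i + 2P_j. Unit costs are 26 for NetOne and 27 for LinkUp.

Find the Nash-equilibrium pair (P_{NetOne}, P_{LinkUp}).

NetOne's profit: π = (P_{NetOne} − 26)(342 − 3P_{NetOne} + 2P_{LinkUp}).
∂π/∂P_{NetOne} = 420 − 6P_{NetOne} + 2P_{LinkUp} = 0 ⇒ P_{NetOne} = 70 + (1/3)P_{LinkUp}.
Similarly P_{LinkUp} = 70.5 + (1/3)P_{NetOne}.
Substituting the second reaction function into the first: P_{NetOne} = 70 + (1/3)(70.5 + (1/3)P_{NetOne}), which gives (8/9)P_{NetOne} = 93.5 ⇒ P_{NetOne} = 105.1875.
Then P_{LinkUp} = 70.5 + (1/3)·105.1875 = 105.5625.

105.1875, 105.5625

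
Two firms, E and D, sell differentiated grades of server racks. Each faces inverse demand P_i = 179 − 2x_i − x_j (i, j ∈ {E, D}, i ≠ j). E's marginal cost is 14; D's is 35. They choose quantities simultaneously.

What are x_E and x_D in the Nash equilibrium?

34.4, 27.4

Firm E's profit: π = x_E(179 − 2x_E − x_D) − 14x_E.
∂π/∂x_E = 165 − 4x_E − x_D = 0 ⇒ x_E = 41.25 − 0.25x_D.
Similarly x_D = 36 − 0.25x_E.
Plugging x_D into E's best response: x_E = 41.25 − 0.25(36 − 0.25x_E) ⇒ 0.9375x_E = 32.25, so x_E = 34.4.
Then x_D = 36 − 0.25·34.4 = 27.4.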